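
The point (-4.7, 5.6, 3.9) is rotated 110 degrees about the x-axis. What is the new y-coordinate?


Rotation about x-axis: y' = y*cos(theta) - z*sin(theta)
= 5.6 * -0.342 - 3.9 * 0.9397
= -5.5801


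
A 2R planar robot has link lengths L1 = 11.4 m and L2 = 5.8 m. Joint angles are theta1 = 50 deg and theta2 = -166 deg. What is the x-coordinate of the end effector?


Convert angles to radians: theta1 = 0.8727, theta2 = -2.8972
x = L1*cos(theta1) + L2*cos(theta1+theta2)
x = 7.3278 + -2.5426
x = 4.7852


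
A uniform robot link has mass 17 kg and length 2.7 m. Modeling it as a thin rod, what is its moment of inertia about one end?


I = (1/3) * m * L^2
= (1/3) * 17 * 2.7^2
= 0.333333 * 17 * 7.29
= 41.31 kg*m^2


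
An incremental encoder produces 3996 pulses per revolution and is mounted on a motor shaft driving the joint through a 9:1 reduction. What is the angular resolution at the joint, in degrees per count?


counts per rev = 3996
effective counts at joint = 3996 * 9 = 35964
resolution = 360 / 35964
= 0.01 deg/count


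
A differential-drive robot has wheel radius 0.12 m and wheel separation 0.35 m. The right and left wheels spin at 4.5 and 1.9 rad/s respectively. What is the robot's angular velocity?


vR = r*wR = 0.12*4.5 = 0.54 m/s
vL = r*wL = 0.12*1.9 = 0.228 m/s
v = (vR+vL)/2 = 0.384 m/s
omega = (vR-vL)/L = 0.8914 rad/s
angular velocity = 0.8914 rad/s


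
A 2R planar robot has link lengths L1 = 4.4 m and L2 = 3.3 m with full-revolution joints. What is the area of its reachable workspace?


r_max = L1 + L2 = 7.7 m
r_min = |L1 - L2| = 1.1 m
Area = pi*(r_max^2 - r_min^2)
= pi*(59.29 - 1.21)
= pi * 58.08
= 182.4637 m^2


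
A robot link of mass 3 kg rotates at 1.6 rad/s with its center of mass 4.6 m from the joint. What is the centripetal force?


F = m * omega^2 * r
= 3 * 1.6^2 * 4.6
= 3 * 2.56 * 4.6
= 35.328 N


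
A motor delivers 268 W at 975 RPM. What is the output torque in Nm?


omega = 975 * 2*pi/60 = 102.1018 rad/s
tau = P / omega = 268 / 102.1018
= 2.6248 Nm


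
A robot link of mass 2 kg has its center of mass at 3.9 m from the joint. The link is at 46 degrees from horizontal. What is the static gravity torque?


tau = m*g*L*cos(angle)
= 2 * 9.81 * 3.9 * cos(46 deg)
= 2 * 9.81 * 3.9 * 0.6947
= 53.1539 Nm


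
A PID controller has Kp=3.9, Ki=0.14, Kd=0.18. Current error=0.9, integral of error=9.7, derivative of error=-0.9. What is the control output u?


u = Kp*e + Ki*int(e) + Kd*de/dt
= 3.9*0.9 + 0.14*9.7 + 0.18*(-0.9)
= 3.51 + 1.358 + -0.162
= 4.706


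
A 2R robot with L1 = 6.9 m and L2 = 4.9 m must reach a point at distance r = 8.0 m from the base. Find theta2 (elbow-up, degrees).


cos(theta2) = (r^2 - L1^2 - L2^2) / (2*L1*L2)
cos(theta2) = (64.0 - 47.61 - 24.01) / 67.62
cos(theta2) = -0.112689
theta2 = 96.4703 degrees


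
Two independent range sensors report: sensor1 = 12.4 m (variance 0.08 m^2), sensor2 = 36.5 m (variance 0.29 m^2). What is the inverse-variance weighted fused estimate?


w1 = (1/var1) / (1/var1 + 1/var2)
   = 12.5 / (12.5 + 3.4483) = 0.7838
w2 = 1 - w1 = 0.2162
fused = w1*s1 + w2*s2 = 9.7189 + 7.8919
= 17.6108 m


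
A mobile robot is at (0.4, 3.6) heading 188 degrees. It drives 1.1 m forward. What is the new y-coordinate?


y_new = y0 + d*sin(theta)
= 3.6 + 1.1*sin(188)
= 3.6 + -0.1531
= 3.4469


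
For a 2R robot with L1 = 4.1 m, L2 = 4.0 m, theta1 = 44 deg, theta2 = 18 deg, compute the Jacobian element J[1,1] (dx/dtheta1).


J[1,1] = -L1*sin(t1) - L2*sin(t1+t2)
= -4.1*sin(44) - 4.0*sin(62)
= -6.3799


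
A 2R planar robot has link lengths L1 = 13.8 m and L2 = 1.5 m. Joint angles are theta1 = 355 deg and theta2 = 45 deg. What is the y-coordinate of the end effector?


Convert angles to radians: theta1 = 6.1959, theta2 = 0.7854
y = L1*sin(theta1) + L2*sin(theta1+theta2)
y = -1.2027 + 0.9642
y = -0.2386


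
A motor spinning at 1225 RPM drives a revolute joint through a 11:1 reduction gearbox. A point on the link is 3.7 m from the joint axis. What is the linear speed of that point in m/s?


omega_motor = 1225 * 2*pi/60 = 128.2817 rad/s
omega_joint = omega_motor / 11 = 11.662 rad/s
v = omega_joint * r = 11.662 * 3.7
= 43.1493 m/s


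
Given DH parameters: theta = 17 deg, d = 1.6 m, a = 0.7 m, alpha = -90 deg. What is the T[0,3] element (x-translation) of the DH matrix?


T[0,3] = a * cos(theta)
= 0.7 * cos(17 deg)
= 0.7 * 0.9563
= 0.6694


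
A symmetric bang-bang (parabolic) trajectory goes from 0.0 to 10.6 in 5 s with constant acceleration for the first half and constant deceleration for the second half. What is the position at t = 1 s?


Symmetric rest-to-rest: each phase covers (pf-p0)/2 in time T/2. 0.5*a*(T/2)^2 = (pf-p0)/2 => a = 4*(pf-p0)/T^2
a = 4*(10.6-0.0)/5^2 = 1.696
t = 1 is in the acceleration phase (t <= T/2).
p = p0 + 0.5*a*t^2 = 0.0 + 0.5*1.696*1^2
= 0.848


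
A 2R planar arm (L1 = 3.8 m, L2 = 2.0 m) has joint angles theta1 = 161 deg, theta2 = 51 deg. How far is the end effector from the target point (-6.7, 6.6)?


End effector via forward kinematics:
x = L1*cos(t1) + L2*cos(t1+t2) = -5.2891
y = L1*sin(t1) + L2*sin(t1+t2) = 0.1773
Distance to target:
d = sqrt((-6.7 - -5.2891)^2 + (6.6 - 0.1773)^2)
= sqrt(1.9907 + 41.2508)
= 6.5758 m


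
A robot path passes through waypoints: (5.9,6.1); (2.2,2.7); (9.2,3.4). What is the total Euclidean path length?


Segment lengths:
  seg1 = sqrt((-3.7)^2 + (-3.4)^2) = 5.0249
  seg2 = sqrt((7.0)^2 + (0.7)^2) = 7.0349
Total = 12.0599


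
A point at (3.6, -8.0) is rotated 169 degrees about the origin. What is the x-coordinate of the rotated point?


x' = x*cos(theta) - y*sin(theta)
cos(169 deg) = -0.9816, sin(169 deg) = 0.1908
x' = 3.6 * -0.9816 - -8.0 * 0.1908
= -3.5339 - -1.5265
= -2.0074


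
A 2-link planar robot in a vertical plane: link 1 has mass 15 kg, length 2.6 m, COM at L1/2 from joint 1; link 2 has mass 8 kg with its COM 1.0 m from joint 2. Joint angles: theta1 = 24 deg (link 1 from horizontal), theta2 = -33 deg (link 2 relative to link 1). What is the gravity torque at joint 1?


Horizontal distance from joint 1 to link-1 COM:
  x_c1 = (L1/2)*cos(t1) = 1.3 * 0.9135 = 1.1876 m
Horizontal distance from joint 1 to link-2 COM:
  x_c2 = L1*cos(t1) + Lc2*cos(t1+t2)
       = 2.6*0.9135 + 1.0*0.9877 = 3.3629 m
tau1 = m1*g*x_c1 + m2*g*x_c2
     = 15*9.81*1.1876 + 8*9.81*3.3629
     = 174.7567 + 263.9209
     = 438.6776 Nm


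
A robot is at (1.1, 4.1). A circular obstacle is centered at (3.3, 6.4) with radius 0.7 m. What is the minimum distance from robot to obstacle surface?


center_dist = sqrt((1.1-3.3)^2 + (4.1-6.4)^2)
= sqrt(4.84 + 5.29)
= 3.1828
min_dist = center_dist - radius = 3.1828 - 0.7 = 2.4828 m


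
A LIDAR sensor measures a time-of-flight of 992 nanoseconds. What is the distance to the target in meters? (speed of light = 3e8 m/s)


tof = 992 ns = 9.92e-07 s
dist = c * tof / 2
= 3e8 * 9.92e-07 / 2
= 148.8 m


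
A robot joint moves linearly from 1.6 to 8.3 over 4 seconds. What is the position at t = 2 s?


s = t/T = 2/4 = 0.5
p(t) = p0 + (pf-p0)*s
= 1.6 + (8.3 - 1.6) * 0.5
= 4.95


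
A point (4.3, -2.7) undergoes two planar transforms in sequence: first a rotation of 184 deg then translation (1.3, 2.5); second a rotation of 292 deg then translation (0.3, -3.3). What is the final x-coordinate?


After transform 1:
x1 = cos(184)*4.3 - sin(184)*-2.7 + 1.3 = -3.1779
y1 = sin(184)*4.3 + cos(184)*-2.7 + 2.5 = 4.8935
After transform 2:
x2 = cos(292)*-3.1779 - sin(292)*4.8935 + 0.3
= 3.6467


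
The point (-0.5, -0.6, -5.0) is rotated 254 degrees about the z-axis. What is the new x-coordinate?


Rotation about z-axis: x' = x*cos(theta) - y*sin(theta)
= -0.5 * -0.2756 - -0.6 * -0.9613
= -0.4389


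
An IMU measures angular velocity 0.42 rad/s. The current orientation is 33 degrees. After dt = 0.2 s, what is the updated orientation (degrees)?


delta_theta = w * dt = 0.42 * 0.2 = 0.084 rad
= 4.8128 deg
theta_new = 33 + 4.8128 = 37.8128 deg


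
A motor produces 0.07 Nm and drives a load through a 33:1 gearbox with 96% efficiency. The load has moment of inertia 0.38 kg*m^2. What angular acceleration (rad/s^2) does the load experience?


tau_out = tau_motor * N * eta
= 0.07 * 33 * 0.96 = 2.2176 Nm
alpha = tau_out / I = 2.2176 / 0.38
= 5.8358 rad/s^2


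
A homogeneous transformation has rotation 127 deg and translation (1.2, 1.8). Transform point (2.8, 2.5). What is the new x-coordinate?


x' = cos(theta)*px - sin(theta)*py + tx
= -0.6018*2.8 - 0.7986*2.5 + 1.2
= -2.4817


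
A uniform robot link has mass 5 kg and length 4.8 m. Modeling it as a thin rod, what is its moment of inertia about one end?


I = (1/3) * m * L^2
= (1/3) * 5 * 4.8^2
= 0.333333 * 5 * 23.04
= 38.4 kg*m^2


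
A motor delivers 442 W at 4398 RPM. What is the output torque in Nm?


omega = 4398 * 2*pi/60 = 460.5575 rad/s
tau = P / omega = 442 / 460.5575
= 0.9597 Nm


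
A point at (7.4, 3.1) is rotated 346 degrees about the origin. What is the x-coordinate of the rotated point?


x' = x*cos(theta) - y*sin(theta)
cos(346 deg) = 0.9703, sin(346 deg) = -0.2419
x' = 7.4 * 0.9703 - 3.1 * -0.2419
= 7.1802 - -0.75
= 7.9301


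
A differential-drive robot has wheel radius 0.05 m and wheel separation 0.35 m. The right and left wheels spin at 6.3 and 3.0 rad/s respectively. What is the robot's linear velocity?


vR = r*wR = 0.05*6.3 = 0.315 m/s
vL = r*wL = 0.05*3.0 = 0.15 m/s
v = (vR+vL)/2 = 0.2325 m/s
omega = (vR-vL)/L = 0.4714 rad/s
linear velocity = 0.2325 m/s


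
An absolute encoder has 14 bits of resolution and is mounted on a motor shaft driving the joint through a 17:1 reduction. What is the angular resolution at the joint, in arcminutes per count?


counts = 2^14 = 16384
effective counts at joint = 16384 * 17 = 278528
resolution = 360*60 / 278528
= 0.0776 arcmin/count


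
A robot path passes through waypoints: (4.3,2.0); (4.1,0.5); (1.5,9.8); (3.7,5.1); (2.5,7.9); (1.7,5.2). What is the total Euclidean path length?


Segment lengths:
  seg1 = sqrt((-0.2)^2 + (-1.5)^2) = 1.5133
  seg2 = sqrt((-2.6)^2 + (9.3)^2) = 9.6566
  seg3 = sqrt((2.2)^2 + (-4.7)^2) = 5.1894
  seg4 = sqrt((-1.2)^2 + (2.8)^2) = 3.0463
  seg5 = sqrt((-0.8)^2 + (-2.7)^2) = 2.816
Total = 22.2216


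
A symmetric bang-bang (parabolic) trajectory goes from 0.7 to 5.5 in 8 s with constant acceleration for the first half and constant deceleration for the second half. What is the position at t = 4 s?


Symmetric rest-to-rest: each phase covers (pf-p0)/2 in time T/2. 0.5*a*(T/2)^2 = (pf-p0)/2 => a = 4*(pf-p0)/T^2
a = 4*(5.5-0.7)/8^2 = 0.3
t = 4 is in the acceleration phase (t <= T/2).
p = p0 + 0.5*a*t^2 = 0.7 + 0.5*0.3*4^2
= 3.1


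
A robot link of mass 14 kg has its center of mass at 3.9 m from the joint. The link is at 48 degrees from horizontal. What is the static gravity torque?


tau = m*g*L*cos(angle)
= 14 * 9.81 * 3.9 * cos(48 deg)
= 14 * 9.81 * 3.9 * 0.6691
= 358.4038 Nm


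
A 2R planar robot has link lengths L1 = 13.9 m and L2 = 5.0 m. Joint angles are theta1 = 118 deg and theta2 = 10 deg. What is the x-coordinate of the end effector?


Convert angles to radians: theta1 = 2.0595, theta2 = 0.1745
x = L1*cos(theta1) + L2*cos(theta1+theta2)
x = -6.5257 + -3.0783
x = -9.604


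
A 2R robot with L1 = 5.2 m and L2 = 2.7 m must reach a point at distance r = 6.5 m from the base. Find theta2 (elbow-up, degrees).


cos(theta2) = (r^2 - L1^2 - L2^2) / (2*L1*L2)
cos(theta2) = (42.25 - 27.04 - 7.29) / 28.08
cos(theta2) = 0.282051
theta2 = 73.6173 degrees


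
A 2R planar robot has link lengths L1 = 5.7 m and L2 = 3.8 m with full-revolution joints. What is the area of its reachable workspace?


r_max = L1 + L2 = 9.5 m
r_min = |L1 - L2| = 1.9 m
Area = pi*(r_max^2 - r_min^2)
= pi*(90.25 - 3.61)
= pi * 86.64
= 272.1876 m^2


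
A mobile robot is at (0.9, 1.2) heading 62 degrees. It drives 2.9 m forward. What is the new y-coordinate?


y_new = y0 + d*sin(theta)
= 1.2 + 2.9*sin(62)
= 1.2 + 2.5605
= 3.7605


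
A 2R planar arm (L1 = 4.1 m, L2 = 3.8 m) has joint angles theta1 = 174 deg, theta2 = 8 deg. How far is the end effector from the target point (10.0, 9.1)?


End effector via forward kinematics:
x = L1*cos(t1) + L2*cos(t1+t2) = -7.8752
y = L1*sin(t1) + L2*sin(t1+t2) = 0.2959
Distance to target:
d = sqrt((10.0 - -7.8752)^2 + (9.1 - 0.2959)^2)
= sqrt(319.5237 + 77.5113)
= 19.9257 m


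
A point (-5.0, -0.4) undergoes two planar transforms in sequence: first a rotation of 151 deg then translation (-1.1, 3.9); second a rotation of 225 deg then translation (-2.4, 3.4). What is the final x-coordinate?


After transform 1:
x1 = cos(151)*-5.0 - sin(151)*-0.4 + -1.1 = 3.467
y1 = sin(151)*-5.0 + cos(151)*-0.4 + 3.9 = 1.8258
After transform 2:
x2 = cos(225)*3.467 - sin(225)*1.8258 + -2.4
= -3.5605


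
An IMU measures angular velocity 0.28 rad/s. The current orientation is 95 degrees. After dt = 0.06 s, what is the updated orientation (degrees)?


delta_theta = w * dt = 0.28 * 0.06 = 0.0168 rad
= 0.9626 deg
theta_new = 95 + 0.9626 = 95.9626 deg


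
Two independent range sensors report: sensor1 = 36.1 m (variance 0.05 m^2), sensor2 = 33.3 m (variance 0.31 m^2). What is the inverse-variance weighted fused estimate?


w1 = (1/var1) / (1/var1 + 1/var2)
   = 20.0 / (20.0 + 3.2258) = 0.8611
w2 = 1 - w1 = 0.1389
fused = w1*s1 + w2*s2 = 31.0861 + 4.625
= 35.7111 m


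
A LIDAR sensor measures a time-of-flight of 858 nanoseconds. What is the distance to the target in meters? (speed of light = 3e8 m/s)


tof = 858 ns = 8.58e-07 s
dist = c * tof / 2
= 3e8 * 8.58e-07 / 2
= 128.7 m


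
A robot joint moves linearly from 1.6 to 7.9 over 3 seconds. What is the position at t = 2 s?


s = t/T = 2/3 = 0.6667
p(t) = p0 + (pf-p0)*s
= 1.6 + (7.9 - 1.6) * 0.6667
= 5.8


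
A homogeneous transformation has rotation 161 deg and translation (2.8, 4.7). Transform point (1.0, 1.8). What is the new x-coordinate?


x' = cos(theta)*px - sin(theta)*py + tx
= -0.9455*1.0 - 0.3256*1.8 + 2.8
= 1.2685


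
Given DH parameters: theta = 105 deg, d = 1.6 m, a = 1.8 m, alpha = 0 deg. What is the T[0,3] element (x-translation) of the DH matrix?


T[0,3] = a * cos(theta)
= 1.8 * cos(105 deg)
= 1.8 * -0.2588
= -0.4659


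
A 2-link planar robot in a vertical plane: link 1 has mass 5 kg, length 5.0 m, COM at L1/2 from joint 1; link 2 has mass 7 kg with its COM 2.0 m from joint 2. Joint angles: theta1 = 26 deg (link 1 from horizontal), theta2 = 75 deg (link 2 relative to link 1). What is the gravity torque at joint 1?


Horizontal distance from joint 1 to link-1 COM:
  x_c1 = (L1/2)*cos(t1) = 2.5 * 0.8988 = 2.247 m
Horizontal distance from joint 1 to link-2 COM:
  x_c2 = L1*cos(t1) + Lc2*cos(t1+t2)
       = 5.0*0.8988 + 2.0*-0.1908 = 4.1124 m
tau1 = m1*g*x_c1 + m2*g*x_c2
     = 5*9.81*2.247 + 7*9.81*4.1124
     = 110.2146 + 282.3952
     = 392.6098 Nm


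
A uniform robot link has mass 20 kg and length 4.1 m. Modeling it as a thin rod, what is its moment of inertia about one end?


I = (1/3) * m * L^2
= (1/3) * 20 * 4.1^2
= 0.333333 * 20 * 16.81
= 112.0667 kg*m^2


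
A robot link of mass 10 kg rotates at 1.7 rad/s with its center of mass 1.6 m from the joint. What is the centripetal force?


F = m * omega^2 * r
= 10 * 1.7^2 * 1.6
= 10 * 2.89 * 1.6
= 46.24 N


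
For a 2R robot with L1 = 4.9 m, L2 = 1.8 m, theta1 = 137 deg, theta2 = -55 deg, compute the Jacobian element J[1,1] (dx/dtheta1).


J[1,1] = -L1*sin(t1) - L2*sin(t1+t2)
= -4.9*sin(137) - 1.8*sin(82)
= -5.1243


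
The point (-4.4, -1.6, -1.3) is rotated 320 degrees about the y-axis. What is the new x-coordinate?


Rotation about y-axis: x' = x*cos(theta) + z*sin(theta)
= -4.4 * 0.766 + -1.3 * -0.6428
= -2.535


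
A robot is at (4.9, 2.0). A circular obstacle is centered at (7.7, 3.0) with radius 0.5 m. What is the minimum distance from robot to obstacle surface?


center_dist = sqrt((4.9-7.7)^2 + (2.0-3.0)^2)
= sqrt(7.84 + 1.0)
= 2.9732
min_dist = center_dist - radius = 2.9732 - 0.5 = 2.4732 m


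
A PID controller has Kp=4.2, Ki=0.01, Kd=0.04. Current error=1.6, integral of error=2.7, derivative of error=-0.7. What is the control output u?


u = Kp*e + Ki*int(e) + Kd*de/dt
= 4.2*1.6 + 0.01*2.7 + 0.04*(-0.7)
= 6.72 + 0.027 + -0.028
= 6.719


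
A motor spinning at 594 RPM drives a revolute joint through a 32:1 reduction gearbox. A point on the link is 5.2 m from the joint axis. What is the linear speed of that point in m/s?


omega_motor = 594 * 2*pi/60 = 62.2035 rad/s
omega_joint = omega_motor / 32 = 1.9439 rad/s
v = omega_joint * r = 1.9439 * 5.2
= 10.1081 m/s


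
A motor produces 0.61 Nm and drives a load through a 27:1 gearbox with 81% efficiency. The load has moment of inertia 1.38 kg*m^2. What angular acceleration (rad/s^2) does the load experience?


tau_out = tau_motor * N * eta
= 0.61 * 27 * 0.81 = 13.3407 Nm
alpha = tau_out / I = 13.3407 / 1.38
= 9.6672 rad/s^2


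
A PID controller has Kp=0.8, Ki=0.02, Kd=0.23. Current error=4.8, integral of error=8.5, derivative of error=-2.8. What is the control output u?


u = Kp*e + Ki*int(e) + Kd*de/dt
= 0.8*4.8 + 0.02*8.5 + 0.23*(-2.8)
= 3.84 + 0.17 + -0.644
= 3.366


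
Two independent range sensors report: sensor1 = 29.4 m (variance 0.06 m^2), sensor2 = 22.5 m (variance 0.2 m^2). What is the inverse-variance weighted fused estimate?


w1 = (1/var1) / (1/var1 + 1/var2)
   = 16.6667 / (16.6667 + 5.0) = 0.7692
w2 = 1 - w1 = 0.2308
fused = w1*s1 + w2*s2 = 22.6154 + 5.1923
= 27.8077 m


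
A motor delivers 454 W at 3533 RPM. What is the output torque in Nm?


omega = 3533 * 2*pi/60 = 369.9749 rad/s
tau = P / omega = 454 / 369.9749
= 1.2271 Nm


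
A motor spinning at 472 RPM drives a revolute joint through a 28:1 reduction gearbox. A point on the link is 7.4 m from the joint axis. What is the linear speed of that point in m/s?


omega_motor = 472 * 2*pi/60 = 49.4277 rad/s
omega_joint = omega_motor / 28 = 1.7653 rad/s
v = omega_joint * r = 1.7653 * 7.4
= 13.063 m/s


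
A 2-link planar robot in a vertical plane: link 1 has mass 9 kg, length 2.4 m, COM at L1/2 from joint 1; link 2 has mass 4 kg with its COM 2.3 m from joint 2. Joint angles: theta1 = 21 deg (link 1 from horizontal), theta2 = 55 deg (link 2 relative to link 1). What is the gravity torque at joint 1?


Horizontal distance from joint 1 to link-1 COM:
  x_c1 = (L1/2)*cos(t1) = 1.2 * 0.9336 = 1.1203 m
Horizontal distance from joint 1 to link-2 COM:
  x_c2 = L1*cos(t1) + Lc2*cos(t1+t2)
       = 2.4*0.9336 + 2.3*0.2419 = 2.797 m
tau1 = m1*g*x_c1 + m2*g*x_c2
     = 9*9.81*1.1203 + 4*9.81*2.797
     = 98.911 + 109.7548
     = 208.6658 Nm


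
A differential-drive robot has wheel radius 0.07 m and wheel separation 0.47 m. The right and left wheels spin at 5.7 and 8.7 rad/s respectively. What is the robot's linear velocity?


vR = r*wR = 0.07*5.7 = 0.399 m/s
vL = r*wL = 0.07*8.7 = 0.609 m/s
v = (vR+vL)/2 = 0.504 m/s
omega = (vR-vL)/L = -0.4468 rad/s
linear velocity = 0.504 m/s


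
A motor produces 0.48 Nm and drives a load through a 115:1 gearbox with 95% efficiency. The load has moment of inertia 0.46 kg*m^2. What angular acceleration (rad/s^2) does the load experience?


tau_out = tau_motor * N * eta
= 0.48 * 115 * 0.95 = 52.44 Nm
alpha = tau_out / I = 52.44 / 0.46
= 114.0 rad/s^2


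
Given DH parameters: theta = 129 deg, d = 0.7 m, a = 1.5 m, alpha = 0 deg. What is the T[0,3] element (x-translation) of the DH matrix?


T[0,3] = a * cos(theta)
= 1.5 * cos(129 deg)
= 1.5 * -0.6293
= -0.944


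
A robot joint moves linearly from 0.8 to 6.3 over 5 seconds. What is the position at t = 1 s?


s = t/T = 1/5 = 0.2
p(t) = p0 + (pf-p0)*s
= 0.8 + (6.3 - 0.8) * 0.2
= 1.9


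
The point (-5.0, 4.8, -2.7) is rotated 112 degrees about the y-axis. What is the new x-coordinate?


Rotation about y-axis: x' = x*cos(theta) + z*sin(theta)
= -5.0 * -0.3746 + -2.7 * 0.9272
= -0.6304


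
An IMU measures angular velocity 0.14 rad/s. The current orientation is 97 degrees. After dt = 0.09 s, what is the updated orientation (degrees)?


delta_theta = w * dt = 0.14 * 0.09 = 0.0126 rad
= 0.7219 deg
theta_new = 97 + 0.7219 = 97.7219 deg


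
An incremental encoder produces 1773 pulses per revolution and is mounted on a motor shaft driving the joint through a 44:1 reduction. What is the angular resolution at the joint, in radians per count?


counts per rev = 1773
effective counts at joint = 1773 * 44 = 78012
resolution = 2*pi / 78012
= 8.0541e-05 rad/count


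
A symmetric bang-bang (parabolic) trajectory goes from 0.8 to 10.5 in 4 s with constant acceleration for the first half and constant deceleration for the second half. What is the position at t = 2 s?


Symmetric rest-to-rest: each phase covers (pf-p0)/2 in time T/2. 0.5*a*(T/2)^2 = (pf-p0)/2 => a = 4*(pf-p0)/T^2
a = 4*(10.5-0.8)/4^2 = 2.425
t = 2 is in the acceleration phase (t <= T/2).
p = p0 + 0.5*a*t^2 = 0.8 + 0.5*2.425*2^2
= 5.65


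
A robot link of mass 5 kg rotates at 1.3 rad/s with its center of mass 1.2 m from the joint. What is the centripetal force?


F = m * omega^2 * r
= 5 * 1.3^2 * 1.2
= 5 * 1.69 * 1.2
= 10.14 N


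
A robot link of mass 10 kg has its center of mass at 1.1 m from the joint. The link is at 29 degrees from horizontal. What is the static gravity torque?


tau = m*g*L*cos(angle)
= 10 * 9.81 * 1.1 * cos(29 deg)
= 10 * 9.81 * 1.1 * 0.8746
= 94.3802 Nm


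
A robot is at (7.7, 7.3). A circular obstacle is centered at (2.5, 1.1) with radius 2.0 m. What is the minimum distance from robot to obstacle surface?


center_dist = sqrt((7.7-2.5)^2 + (7.3-1.1)^2)
= sqrt(27.04 + 38.44)
= 8.092
min_dist = center_dist - radius = 8.092 - 2.0 = 6.092 m


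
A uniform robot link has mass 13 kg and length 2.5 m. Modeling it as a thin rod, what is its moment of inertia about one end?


I = (1/3) * m * L^2
= (1/3) * 13 * 2.5^2
= 0.333333 * 13 * 6.25
= 27.0833 kg*m^2


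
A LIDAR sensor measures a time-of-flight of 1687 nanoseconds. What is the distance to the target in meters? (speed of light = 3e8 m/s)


tof = 1687 ns = 1.687e-06 s
dist = c * tof / 2
= 3e8 * 1.687e-06 / 2
= 253.05 m


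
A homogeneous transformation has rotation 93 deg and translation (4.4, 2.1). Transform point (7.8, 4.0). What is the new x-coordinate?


x' = cos(theta)*px - sin(theta)*py + tx
= -0.0523*7.8 - 0.9986*4.0 + 4.4
= -0.0027


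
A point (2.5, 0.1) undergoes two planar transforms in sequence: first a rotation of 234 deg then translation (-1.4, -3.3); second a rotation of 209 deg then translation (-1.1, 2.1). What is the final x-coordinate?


After transform 1:
x1 = cos(234)*2.5 - sin(234)*0.1 + -1.4 = -2.7886
y1 = sin(234)*2.5 + cos(234)*0.1 + -3.3 = -5.3813
After transform 2:
x2 = cos(209)*-2.7886 - sin(209)*-5.3813 + -1.1
= -1.27


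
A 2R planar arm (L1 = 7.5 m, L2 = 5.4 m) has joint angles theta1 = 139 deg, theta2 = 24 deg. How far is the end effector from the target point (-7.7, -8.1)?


End effector via forward kinematics:
x = L1*cos(t1) + L2*cos(t1+t2) = -10.8244
y = L1*sin(t1) + L2*sin(t1+t2) = 6.4992
Distance to target:
d = sqrt((-7.7 - -10.8244)^2 + (-8.1 - 6.4992)^2)
= sqrt(9.7617 + 213.1381)
= 14.9298 m


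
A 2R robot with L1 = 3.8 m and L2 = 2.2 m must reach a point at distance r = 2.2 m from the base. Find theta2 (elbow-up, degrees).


cos(theta2) = (r^2 - L1^2 - L2^2) / (2*L1*L2)
cos(theta2) = (4.84 - 14.44 - 4.84) / 16.72
cos(theta2) = -0.863636
theta2 = 149.7274 degrees


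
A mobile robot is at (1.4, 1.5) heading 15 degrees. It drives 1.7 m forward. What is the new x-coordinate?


x_new = x0 + d*cos(theta)
= 1.4 + 1.7*cos(15)
= 1.4 + 1.6421
= 3.0421


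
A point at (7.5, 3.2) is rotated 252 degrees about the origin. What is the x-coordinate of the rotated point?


x' = x*cos(theta) - y*sin(theta)
cos(252 deg) = -0.309, sin(252 deg) = -0.9511
x' = 7.5 * -0.309 - 3.2 * -0.9511
= -2.3176 - -3.0434
= 0.7258


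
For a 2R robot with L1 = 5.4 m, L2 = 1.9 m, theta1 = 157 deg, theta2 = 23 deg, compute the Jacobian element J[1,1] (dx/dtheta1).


J[1,1] = -L1*sin(t1) - L2*sin(t1+t2)
= -5.4*sin(157) - 1.9*sin(180)
= -2.1099


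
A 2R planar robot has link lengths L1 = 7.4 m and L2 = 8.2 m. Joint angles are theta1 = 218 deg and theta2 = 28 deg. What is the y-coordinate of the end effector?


Convert angles to radians: theta1 = 3.8048, theta2 = 0.4887
y = L1*sin(theta1) + L2*sin(theta1+theta2)
y = -4.5559 + -7.4911
y = -12.047


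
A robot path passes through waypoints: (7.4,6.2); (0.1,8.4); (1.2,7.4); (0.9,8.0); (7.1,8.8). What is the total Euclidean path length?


Segment lengths:
  seg1 = sqrt((-7.3)^2 + (2.2)^2) = 7.6243
  seg2 = sqrt((1.1)^2 + (-1.0)^2) = 1.4866
  seg3 = sqrt((-0.3)^2 + (0.6)^2) = 0.6708
  seg4 = sqrt((6.2)^2 + (0.8)^2) = 6.2514
Total = 16.0331


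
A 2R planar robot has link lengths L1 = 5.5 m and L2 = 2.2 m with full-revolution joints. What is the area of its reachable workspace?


r_max = L1 + L2 = 7.7 m
r_min = |L1 - L2| = 3.3 m
Area = pi*(r_max^2 - r_min^2)
= pi*(59.29 - 10.89)
= pi * 48.4
= 152.0531 m^2


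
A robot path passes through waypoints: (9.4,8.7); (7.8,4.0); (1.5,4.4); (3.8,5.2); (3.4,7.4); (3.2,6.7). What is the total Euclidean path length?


Segment lengths:
  seg1 = sqrt((-1.6)^2 + (-4.7)^2) = 4.9649
  seg2 = sqrt((-6.3)^2 + (0.4)^2) = 6.3127
  seg3 = sqrt((2.3)^2 + (0.8)^2) = 2.4352
  seg4 = sqrt((-0.4)^2 + (2.2)^2) = 2.2361
  seg5 = sqrt((-0.2)^2 + (-0.7)^2) = 0.728
Total = 16.6768


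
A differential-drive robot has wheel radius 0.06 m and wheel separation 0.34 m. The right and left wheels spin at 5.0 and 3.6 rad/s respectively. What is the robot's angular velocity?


vR = r*wR = 0.06*5.0 = 0.3 m/s
vL = r*wL = 0.06*3.6 = 0.216 m/s
v = (vR+vL)/2 = 0.258 m/s
omega = (vR-vL)/L = 0.2471 rad/s
angular velocity = 0.2471 rad/s


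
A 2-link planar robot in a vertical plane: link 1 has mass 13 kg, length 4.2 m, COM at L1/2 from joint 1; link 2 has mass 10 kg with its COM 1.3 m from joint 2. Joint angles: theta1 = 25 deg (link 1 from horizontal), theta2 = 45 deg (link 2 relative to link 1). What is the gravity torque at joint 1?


Horizontal distance from joint 1 to link-1 COM:
  x_c1 = (L1/2)*cos(t1) = 2.1 * 0.9063 = 1.9032 m
Horizontal distance from joint 1 to link-2 COM:
  x_c2 = L1*cos(t1) + Lc2*cos(t1+t2)
       = 4.2*0.9063 + 1.3*0.342 = 4.2511 m
tau1 = m1*g*x_c1 + m2*g*x_c2
     = 13*9.81*1.9032 + 10*9.81*4.2511
     = 242.721 + 417.0348
     = 659.7558 Nm


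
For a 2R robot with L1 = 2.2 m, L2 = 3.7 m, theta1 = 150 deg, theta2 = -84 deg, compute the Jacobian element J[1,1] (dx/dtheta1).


J[1,1] = -L1*sin(t1) - L2*sin(t1+t2)
= -2.2*sin(150) - 3.7*sin(66)
= -4.4801


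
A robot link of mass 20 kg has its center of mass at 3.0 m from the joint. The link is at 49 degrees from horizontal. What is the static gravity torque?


tau = m*g*L*cos(angle)
= 20 * 9.81 * 3.0 * cos(49 deg)
= 20 * 9.81 * 3.0 * 0.6561
= 386.1563 Nm


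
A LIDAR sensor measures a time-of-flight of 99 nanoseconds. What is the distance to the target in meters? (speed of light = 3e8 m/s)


tof = 99 ns = 9.9e-08 s
dist = c * tof / 2
= 3e8 * 9.9e-08 / 2
= 14.85 m


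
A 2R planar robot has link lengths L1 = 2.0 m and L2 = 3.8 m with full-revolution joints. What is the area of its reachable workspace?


r_max = L1 + L2 = 5.8 m
r_min = |L1 - L2| = 1.8 m
Area = pi*(r_max^2 - r_min^2)
= pi*(33.64 - 3.24)
= pi * 30.4
= 95.5044 m^2


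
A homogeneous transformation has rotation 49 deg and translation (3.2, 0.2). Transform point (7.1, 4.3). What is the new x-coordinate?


x' = cos(theta)*px - sin(theta)*py + tx
= 0.6561*7.1 - 0.7547*4.3 + 3.2
= 4.6128


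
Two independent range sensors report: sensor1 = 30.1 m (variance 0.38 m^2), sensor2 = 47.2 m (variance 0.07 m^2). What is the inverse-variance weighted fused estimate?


w1 = (1/var1) / (1/var1 + 1/var2)
   = 2.6316 / (2.6316 + 14.2857) = 0.1556
w2 = 1 - w1 = 0.8444
fused = w1*s1 + w2*s2 = 4.6822 + 39.8578
= 44.54 m


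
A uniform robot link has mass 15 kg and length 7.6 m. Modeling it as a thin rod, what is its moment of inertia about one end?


I = (1/3) * m * L^2
= (1/3) * 15 * 7.6^2
= 0.333333 * 15 * 57.76
= 288.8 kg*m^2


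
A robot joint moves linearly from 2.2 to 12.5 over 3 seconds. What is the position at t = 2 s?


s = t/T = 2/3 = 0.6667
p(t) = p0 + (pf-p0)*s
= 2.2 + (12.5 - 2.2) * 0.6667
= 9.0667


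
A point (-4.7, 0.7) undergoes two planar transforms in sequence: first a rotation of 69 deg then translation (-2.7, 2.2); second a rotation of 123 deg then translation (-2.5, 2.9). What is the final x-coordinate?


After transform 1:
x1 = cos(69)*-4.7 - sin(69)*0.7 + -2.7 = -5.0378
y1 = sin(69)*-4.7 + cos(69)*0.7 + 2.2 = -1.937
After transform 2:
x2 = cos(123)*-5.0378 - sin(123)*-1.937 + -2.5
= 1.8683


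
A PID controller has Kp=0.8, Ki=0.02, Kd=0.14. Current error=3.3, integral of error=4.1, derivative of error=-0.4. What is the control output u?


u = Kp*e + Ki*int(e) + Kd*de/dt
= 0.8*3.3 + 0.02*4.1 + 0.14*(-0.4)
= 2.64 + 0.082 + -0.056
= 2.666


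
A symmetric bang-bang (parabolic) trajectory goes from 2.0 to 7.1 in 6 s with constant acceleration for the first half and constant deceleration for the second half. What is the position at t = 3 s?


Symmetric rest-to-rest: each phase covers (pf-p0)/2 in time T/2. 0.5*a*(T/2)^2 = (pf-p0)/2 => a = 4*(pf-p0)/T^2
a = 4*(7.1-2.0)/6^2 = 0.5667
t = 3 is in the acceleration phase (t <= T/2).
p = p0 + 0.5*a*t^2 = 2.0 + 0.5*0.5667*3^2
= 4.55


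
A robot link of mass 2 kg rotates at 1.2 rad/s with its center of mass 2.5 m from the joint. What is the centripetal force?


F = m * omega^2 * r
= 2 * 1.2^2 * 2.5
= 2 * 1.44 * 2.5
= 7.2 N


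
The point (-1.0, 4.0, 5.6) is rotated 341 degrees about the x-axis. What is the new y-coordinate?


Rotation about x-axis: y' = y*cos(theta) - z*sin(theta)
= 4.0 * 0.9455 - 5.6 * -0.3256
= 5.6053


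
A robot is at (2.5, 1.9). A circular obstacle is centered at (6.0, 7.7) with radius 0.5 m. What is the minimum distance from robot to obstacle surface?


center_dist = sqrt((2.5-6.0)^2 + (1.9-7.7)^2)
= sqrt(12.25 + 33.64)
= 6.7742
min_dist = center_dist - radius = 6.7742 - 0.5 = 6.2742 m


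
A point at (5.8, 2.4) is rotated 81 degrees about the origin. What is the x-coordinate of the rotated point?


x' = x*cos(theta) - y*sin(theta)
cos(81 deg) = 0.1564, sin(81 deg) = 0.9877
x' = 5.8 * 0.1564 - 2.4 * 0.9877
= 0.9073 - 2.3705
= -1.4631


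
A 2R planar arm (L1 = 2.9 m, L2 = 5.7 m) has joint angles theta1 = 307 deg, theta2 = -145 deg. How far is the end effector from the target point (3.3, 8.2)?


End effector via forward kinematics:
x = L1*cos(t1) + L2*cos(t1+t2) = -3.6758
y = L1*sin(t1) + L2*sin(t1+t2) = -0.5546
Distance to target:
d = sqrt((3.3 - -3.6758)^2 + (8.2 - -0.5546)^2)
= sqrt(48.6612 + 76.6438)
= 11.194 m


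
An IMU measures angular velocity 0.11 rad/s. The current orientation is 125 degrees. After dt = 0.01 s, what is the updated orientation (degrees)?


delta_theta = w * dt = 0.11 * 0.01 = 0.0011 rad
= 0.063 deg
theta_new = 125 + 0.063 = 125.063 deg


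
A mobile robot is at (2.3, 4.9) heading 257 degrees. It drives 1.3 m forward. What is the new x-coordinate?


x_new = x0 + d*cos(theta)
= 2.3 + 1.3*cos(257)
= 2.3 + -0.2924
= 2.0076


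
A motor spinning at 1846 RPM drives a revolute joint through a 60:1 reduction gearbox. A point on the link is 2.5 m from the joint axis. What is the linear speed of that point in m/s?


omega_motor = 1846 * 2*pi/60 = 193.3127 rad/s
omega_joint = omega_motor / 60 = 3.2219 rad/s
v = omega_joint * r = 3.2219 * 2.5
= 8.0547 m/s


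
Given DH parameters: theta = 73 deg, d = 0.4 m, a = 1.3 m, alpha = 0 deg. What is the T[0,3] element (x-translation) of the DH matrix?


T[0,3] = a * cos(theta)
= 1.3 * cos(73 deg)
= 1.3 * 0.2924
= 0.3801


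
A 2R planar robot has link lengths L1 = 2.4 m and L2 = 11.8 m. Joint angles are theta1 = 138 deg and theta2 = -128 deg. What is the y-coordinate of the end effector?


Convert angles to radians: theta1 = 2.4086, theta2 = -2.234
y = L1*sin(theta1) + L2*sin(theta1+theta2)
y = 1.6059 + 2.049
y = 3.655


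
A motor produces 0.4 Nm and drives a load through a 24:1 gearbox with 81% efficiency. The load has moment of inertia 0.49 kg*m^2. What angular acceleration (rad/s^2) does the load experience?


tau_out = tau_motor * N * eta
= 0.4 * 24 * 0.81 = 7.776 Nm
alpha = tau_out / I = 7.776 / 0.49
= 15.8694 rad/s^2


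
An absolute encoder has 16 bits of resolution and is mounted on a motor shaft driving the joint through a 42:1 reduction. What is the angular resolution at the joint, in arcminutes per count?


counts = 2^16 = 65536
effective counts at joint = 65536 * 42 = 2752512
resolution = 360*60 / 2752512
= 0.0078 arcmin/count


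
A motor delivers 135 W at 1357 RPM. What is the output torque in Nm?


omega = 1357 * 2*pi/60 = 142.1047 rad/s
tau = P / omega = 135 / 142.1047
= 0.95 Nm


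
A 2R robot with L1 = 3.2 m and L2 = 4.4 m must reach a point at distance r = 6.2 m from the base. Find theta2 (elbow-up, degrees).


cos(theta2) = (r^2 - L1^2 - L2^2) / (2*L1*L2)
cos(theta2) = (38.44 - 10.24 - 19.36) / 28.16
cos(theta2) = 0.31392
theta2 = 71.7043 degrees


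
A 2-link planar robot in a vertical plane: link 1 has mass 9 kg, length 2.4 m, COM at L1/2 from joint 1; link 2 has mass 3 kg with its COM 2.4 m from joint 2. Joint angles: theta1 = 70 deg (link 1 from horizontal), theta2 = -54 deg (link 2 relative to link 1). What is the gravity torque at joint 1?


Horizontal distance from joint 1 to link-1 COM:
  x_c1 = (L1/2)*cos(t1) = 1.2 * 0.342 = 0.4104 m
Horizontal distance from joint 1 to link-2 COM:
  x_c2 = L1*cos(t1) + Lc2*cos(t1+t2)
       = 2.4*0.342 + 2.4*0.9613 = 3.1279 m
tau1 = m1*g*x_c1 + m2*g*x_c2
     = 9*9.81*0.4104 + 3*9.81*3.1279
     = 36.2364 + 92.0534
     = 128.2898 Nm


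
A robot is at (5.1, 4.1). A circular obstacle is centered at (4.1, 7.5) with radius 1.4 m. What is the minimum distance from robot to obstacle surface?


center_dist = sqrt((5.1-4.1)^2 + (4.1-7.5)^2)
= sqrt(1.0 + 11.56)
= 3.544
min_dist = center_dist - radius = 3.544 - 1.4 = 2.144 m


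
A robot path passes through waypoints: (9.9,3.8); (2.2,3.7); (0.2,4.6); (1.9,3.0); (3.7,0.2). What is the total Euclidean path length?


Segment lengths:
  seg1 = sqrt((-7.7)^2 + (-0.1)^2) = 7.7006
  seg2 = sqrt((-2.0)^2 + (0.9)^2) = 2.1932
  seg3 = sqrt((1.7)^2 + (-1.6)^2) = 2.3345
  seg4 = sqrt((1.8)^2 + (-2.8)^2) = 3.3287
Total = 15.557


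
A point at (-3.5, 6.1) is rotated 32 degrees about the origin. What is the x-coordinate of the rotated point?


x' = x*cos(theta) - y*sin(theta)
cos(32 deg) = 0.848, sin(32 deg) = 0.5299
x' = -3.5 * 0.848 - 6.1 * 0.5299
= -2.9682 - 3.2325
= -6.2007


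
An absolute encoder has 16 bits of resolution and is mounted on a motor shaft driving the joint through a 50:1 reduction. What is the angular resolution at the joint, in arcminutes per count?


counts = 2^16 = 65536
effective counts at joint = 65536 * 50 = 3276800
resolution = 360*60 / 3276800
= 0.0066 arcmin/count


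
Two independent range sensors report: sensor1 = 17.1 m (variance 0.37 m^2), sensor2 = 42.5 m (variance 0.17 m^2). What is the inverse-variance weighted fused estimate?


w1 = (1/var1) / (1/var1 + 1/var2)
   = 2.7027 / (2.7027 + 5.8824) = 0.3148
w2 = 1 - w1 = 0.6852
fused = w1*s1 + w2*s2 = 5.3833 + 29.1204
= 34.5037 m


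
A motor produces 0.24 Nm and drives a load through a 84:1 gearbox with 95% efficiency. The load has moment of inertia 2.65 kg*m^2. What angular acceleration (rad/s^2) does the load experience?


tau_out = tau_motor * N * eta
= 0.24 * 84 * 0.95 = 19.152 Nm
alpha = tau_out / I = 19.152 / 2.65
= 7.2272 rad/s^2


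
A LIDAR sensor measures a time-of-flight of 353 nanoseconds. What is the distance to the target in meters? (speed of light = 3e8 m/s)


tof = 353 ns = 3.53e-07 s
dist = c * tof / 2
= 3e8 * 3.53e-07 / 2
= 52.95 m


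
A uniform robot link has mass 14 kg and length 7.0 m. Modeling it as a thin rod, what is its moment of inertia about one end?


I = (1/3) * m * L^2
= (1/3) * 14 * 7.0^2
= 0.333333 * 14 * 49.0
= 228.6667 kg*m^2


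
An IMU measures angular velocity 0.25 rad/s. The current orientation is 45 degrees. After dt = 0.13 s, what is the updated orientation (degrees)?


delta_theta = w * dt = 0.25 * 0.13 = 0.0325 rad
= 1.8621 deg
theta_new = 45 + 1.8621 = 46.8621 deg


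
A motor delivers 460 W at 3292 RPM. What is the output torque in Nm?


omega = 3292 * 2*pi/60 = 344.7374 rad/s
tau = P / omega = 460 / 344.7374
= 1.3343 Nm


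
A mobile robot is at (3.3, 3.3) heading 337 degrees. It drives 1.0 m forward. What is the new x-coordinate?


x_new = x0 + d*cos(theta)
= 3.3 + 1.0*cos(337)
= 3.3 + 0.9205
= 4.2205


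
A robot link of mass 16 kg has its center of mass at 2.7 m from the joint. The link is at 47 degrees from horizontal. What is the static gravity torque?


tau = m*g*L*cos(angle)
= 16 * 9.81 * 2.7 * cos(47 deg)
= 16 * 9.81 * 2.7 * 0.682
= 289.0254 Nm


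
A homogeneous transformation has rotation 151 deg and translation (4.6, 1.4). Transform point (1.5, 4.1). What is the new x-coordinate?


x' = cos(theta)*px - sin(theta)*py + tx
= -0.8746*1.5 - 0.4848*4.1 + 4.6
= 1.3004


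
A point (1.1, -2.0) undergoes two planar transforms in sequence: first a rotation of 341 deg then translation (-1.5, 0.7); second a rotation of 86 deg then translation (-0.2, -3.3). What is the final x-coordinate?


After transform 1:
x1 = cos(341)*1.1 - sin(341)*-2.0 + -1.5 = -1.1111
y1 = sin(341)*1.1 + cos(341)*-2.0 + 0.7 = -1.5492
After transform 2:
x2 = cos(86)*-1.1111 - sin(86)*-1.5492 + -0.2
= 1.2679


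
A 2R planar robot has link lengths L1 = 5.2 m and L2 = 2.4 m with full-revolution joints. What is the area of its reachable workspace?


r_max = L1 + L2 = 7.6 m
r_min = |L1 - L2| = 2.8 m
Area = pi*(r_max^2 - r_min^2)
= pi*(57.76 - 7.84)
= pi * 49.92
= 156.8283 m^2


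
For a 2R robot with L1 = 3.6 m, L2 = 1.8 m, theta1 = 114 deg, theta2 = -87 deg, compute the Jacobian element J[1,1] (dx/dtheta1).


J[1,1] = -L1*sin(t1) - L2*sin(t1+t2)
= -3.6*sin(114) - 1.8*sin(27)
= -4.1059


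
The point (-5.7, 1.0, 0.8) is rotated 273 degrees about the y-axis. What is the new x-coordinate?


Rotation about y-axis: x' = x*cos(theta) + z*sin(theta)
= -5.7 * 0.0523 + 0.8 * -0.9986
= -1.0972


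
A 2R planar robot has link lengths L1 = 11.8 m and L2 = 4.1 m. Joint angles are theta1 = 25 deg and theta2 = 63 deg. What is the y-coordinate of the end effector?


Convert angles to radians: theta1 = 0.4363, theta2 = 1.0996
y = L1*sin(theta1) + L2*sin(theta1+theta2)
y = 4.9869 + 4.0975
y = 9.0844


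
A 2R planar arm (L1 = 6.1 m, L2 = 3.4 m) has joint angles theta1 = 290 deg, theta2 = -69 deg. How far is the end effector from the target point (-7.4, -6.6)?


End effector via forward kinematics:
x = L1*cos(t1) + L2*cos(t1+t2) = -0.4797
y = L1*sin(t1) + L2*sin(t1+t2) = -7.9627
Distance to target:
d = sqrt((-7.4 - -0.4797)^2 + (-6.6 - -7.9627)^2)
= sqrt(47.8907 + 1.857)
= 7.0532 m


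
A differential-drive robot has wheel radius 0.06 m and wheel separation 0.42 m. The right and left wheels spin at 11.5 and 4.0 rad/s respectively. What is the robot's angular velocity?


vR = r*wR = 0.06*11.5 = 0.69 m/s
vL = r*wL = 0.06*4.0 = 0.24 m/s
v = (vR+vL)/2 = 0.465 m/s
omega = (vR-vL)/L = 1.0714 rad/s
angular velocity = 1.0714 rad/s


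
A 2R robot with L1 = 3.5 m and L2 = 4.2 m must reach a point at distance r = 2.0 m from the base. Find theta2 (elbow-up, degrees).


cos(theta2) = (r^2 - L1^2 - L2^2) / (2*L1*L2)
cos(theta2) = (4.0 - 12.25 - 17.64) / 29.4
cos(theta2) = -0.880612
theta2 = 151.7163 degrees
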